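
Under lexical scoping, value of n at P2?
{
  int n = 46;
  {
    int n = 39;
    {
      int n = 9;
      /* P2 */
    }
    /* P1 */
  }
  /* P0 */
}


n declared in the same block as P2
n = 9


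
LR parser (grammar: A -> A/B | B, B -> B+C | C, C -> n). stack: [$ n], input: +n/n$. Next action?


'n' on top is the handle for C -> n
Action: reduce (C -> n)


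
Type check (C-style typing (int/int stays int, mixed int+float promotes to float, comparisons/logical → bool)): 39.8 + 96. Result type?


Operand types: float + int
Rule: mixed int/float promotes to float; int/int stays int
Result type: float


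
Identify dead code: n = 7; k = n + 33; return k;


n is read by k's definition; k is returned
No dead code


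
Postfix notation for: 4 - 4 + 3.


Left to right (same or higher precedence on left)
Postfix: 4 4 - 3 +


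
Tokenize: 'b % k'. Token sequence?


Scan left to right, longest-match per lexeme
Tokens: ID(b), OP(%), ID(k)


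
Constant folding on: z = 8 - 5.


8 - 5 = 3 at compile time
Optimized: z = 3


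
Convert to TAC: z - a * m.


Break into single-operator statements:
t1 = a * m
t2 = z - t1


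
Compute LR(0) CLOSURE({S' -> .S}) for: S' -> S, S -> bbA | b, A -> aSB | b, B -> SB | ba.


Start: S' -> .S
For each item with dot before a nonterminal B, add B -> .γ for every B-production
Closure: [S' -> .S, S -> .bbA, S -> .b]


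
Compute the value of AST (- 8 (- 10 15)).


Evaluate inner: (- 10 15) = -5
Evaluate root: (- 8 -5) = 13
Result: 13


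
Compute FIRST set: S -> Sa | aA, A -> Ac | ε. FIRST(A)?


Per alternative of A: FIRST(Ac) = {c}; FIRST(ε) = {ε}
FIRST(A) = {c, ε}


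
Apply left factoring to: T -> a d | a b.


Common prefix: 'a'
Factored: T -> a T', T' -> d | b


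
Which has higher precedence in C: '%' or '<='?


'%' is multiplicative (level 10); '<=' is relational (level 7)
Higher level binds tighter
'%' has higher precedence than '<='


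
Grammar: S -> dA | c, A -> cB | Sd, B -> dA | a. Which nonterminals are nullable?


A nonterminal is nullable iff some alternative derives ε (directly, or every symbol in it is nullable)
Nullable: {}


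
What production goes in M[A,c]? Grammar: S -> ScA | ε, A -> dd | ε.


For [A, c]: ε is nullable and 'c' ∈ FOLLOW(A)
Entry: A -> ε


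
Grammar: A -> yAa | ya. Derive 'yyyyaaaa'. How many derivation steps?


Derivation: A => yAa => yyAaa => yyyAaaa => yyyyaaaa
Steps: 4


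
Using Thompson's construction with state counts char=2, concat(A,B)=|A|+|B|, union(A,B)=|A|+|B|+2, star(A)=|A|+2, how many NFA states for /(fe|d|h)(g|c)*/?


Syntax tree has 6 char leaf(s), 3 union(s), 1 star(s)
chars contribute 6×2 = 12; each union adds +2; each star adds +2
Total: 12 + 6 + 2 = 20 states


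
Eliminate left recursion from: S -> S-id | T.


Left-recursive alternatives: S-id; non-recursive: T
Introduce S': S -> TS', S' -> -idS' | ε


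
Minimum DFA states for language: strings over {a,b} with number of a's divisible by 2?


Track (count of a) mod 2: states 0..1, accept at 0
Minimal DFA: 2 states


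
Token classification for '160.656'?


Pattern: digits with a decimal point
Type: FLOAT_LITERAL


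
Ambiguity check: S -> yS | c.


right-linear, alternatives start with distinct terminals 'y' vs 'c': unique leftmost derivation
Unambiguous


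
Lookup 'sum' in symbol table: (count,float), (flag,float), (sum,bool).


Lookup 'sum' → type bool


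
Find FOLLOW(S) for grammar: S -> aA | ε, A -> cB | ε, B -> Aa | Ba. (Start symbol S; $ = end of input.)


$ ∈ FOLLOW(S). For each A -> αBβ: add FIRST(β)\{ε} to FOLLOW(B); if β nullable, add FOLLOW(A).
FOLLOW(S) = {$}


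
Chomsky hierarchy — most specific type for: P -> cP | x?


Right-linear: every RHS is a terminal or a terminal followed by one nonterminal
Classification: Type 3 (Regular)


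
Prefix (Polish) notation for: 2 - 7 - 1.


left-to-right (same/higher precedence on left): tree is (- (- 2 7) 1)
Prefix: - - 2 7 1


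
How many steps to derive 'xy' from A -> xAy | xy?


Derivation: A => xy
Steps: 1


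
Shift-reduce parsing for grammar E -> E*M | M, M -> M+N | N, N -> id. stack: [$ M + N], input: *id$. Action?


handle 'M+N' on top
Action: reduce (M -> M+N)


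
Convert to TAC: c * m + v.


Break into single-operator statements:
t1 = c * m
t2 = t1 + v


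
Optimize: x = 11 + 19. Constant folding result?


11 + 19 = 30 at compile time
Optimized: x = 30


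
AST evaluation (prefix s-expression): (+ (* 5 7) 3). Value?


Evaluate inner: (* 5 7) = 35
Evaluate root: (+ 35 3) = 38
Result: 38


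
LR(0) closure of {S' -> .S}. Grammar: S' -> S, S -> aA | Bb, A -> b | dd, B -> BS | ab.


Start: S' -> .S
For each item with dot before a nonterminal B, add B -> .γ for every B-production
Closure: [S' -> .S, S -> .aA, S -> .Bb, B -> .BS, B -> .ab]


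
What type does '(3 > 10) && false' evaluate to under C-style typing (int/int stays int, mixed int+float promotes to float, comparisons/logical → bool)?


Operand types: bool && bool
Rule: logical operators take bool operands and yield bool
Result type: bool


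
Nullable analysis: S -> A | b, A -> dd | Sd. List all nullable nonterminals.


A nonterminal is nullable iff some alternative derives ε (directly, or every symbol in it is nullable)
Nullable: {}


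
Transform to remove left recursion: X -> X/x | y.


Left-recursive alternatives: X/x; non-recursive: y
Introduce X': X -> yX', X' -> /xX' | ε


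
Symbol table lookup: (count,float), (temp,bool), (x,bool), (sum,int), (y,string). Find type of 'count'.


Lookup 'count' → type float


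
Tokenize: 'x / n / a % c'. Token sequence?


Scan left to right, longest-match per lexeme
Tokens: ID(x), OP(/), ID(n), OP(/), ID(a), OP(%), ID(c)


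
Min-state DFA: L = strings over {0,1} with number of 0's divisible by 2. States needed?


Track (count of 0) mod 2: states 0..1, accept at 0
Minimal DFA: 2 states


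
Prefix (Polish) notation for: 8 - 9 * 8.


'*' binds tighter: tree is (- 8 (* 9 8))
Prefix: - 8 * 9 8


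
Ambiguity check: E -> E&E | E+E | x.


'x&x+x' has two parse trees (no precedence encoded between & and +)
Ambiguous


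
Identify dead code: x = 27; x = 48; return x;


first assignment to x is overwritten before any read
Dead: 'x = 27'


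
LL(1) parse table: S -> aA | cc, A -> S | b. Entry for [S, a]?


For [S, a]: 'a' ∈ FIRST(aA)
Entry: S -> aA


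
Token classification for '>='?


Pattern: operator symbol
Type: OPERATOR


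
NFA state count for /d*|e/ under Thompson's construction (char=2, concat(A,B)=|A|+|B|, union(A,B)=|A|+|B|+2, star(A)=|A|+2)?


Syntax tree has 2 char leaf(s), 1 union(s), 1 star(s)
chars contribute 2×2 = 4; each union adds +2; each star adds +2
Total: 4 + 2 + 2 = 8 states


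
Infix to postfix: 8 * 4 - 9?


Left to right (same or higher precedence on left)
Postfix: 8 4 * 9 -


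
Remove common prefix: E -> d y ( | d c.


Common prefix: 'd'
Factored: E -> d E', E' -> y ( | c


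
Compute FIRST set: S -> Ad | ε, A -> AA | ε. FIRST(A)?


Per alternative of A: FIRST(AA) = {ε}; FIRST(ε) = {ε}
FIRST(A) = {ε}


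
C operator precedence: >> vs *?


'*' is multiplicative (level 10); '>>' is shift (level 8)
Higher level binds tighter
'*' has higher precedence than '>>'


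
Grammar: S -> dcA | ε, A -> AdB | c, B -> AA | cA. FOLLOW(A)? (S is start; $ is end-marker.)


$ ∈ FOLLOW(S). For each A -> αBβ: add FIRST(β)\{ε} to FOLLOW(B); if β nullable, add FOLLOW(A).
FOLLOW(A) = {$, c, d}


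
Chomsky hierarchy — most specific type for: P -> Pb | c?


Left-linear: every RHS is a terminal or one nonterminal followed by a terminal
Classification: Type 3 (Regular)


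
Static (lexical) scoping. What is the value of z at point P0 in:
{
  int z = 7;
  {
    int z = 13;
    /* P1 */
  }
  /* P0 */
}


z declared in the same block as P0
z = 7


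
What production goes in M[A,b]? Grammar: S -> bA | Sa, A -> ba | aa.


For [A, b]: 'b' ∈ FIRST(ba)
Entry: A -> ba


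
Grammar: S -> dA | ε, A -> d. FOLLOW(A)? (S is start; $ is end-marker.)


$ ∈ FOLLOW(S). For each A -> αBβ: add FIRST(β)\{ε} to FOLLOW(B); if β nullable, add FOLLOW(A).
FOLLOW(A) = {$}


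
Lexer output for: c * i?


Scan left to right, longest-match per lexeme
Tokens: ID(c), OP(*), ID(i)


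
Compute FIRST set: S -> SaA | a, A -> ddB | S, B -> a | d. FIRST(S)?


Per alternative of S: FIRST(SaA) = {a}; FIRST(a) = {a}
FIRST(S) = {a}


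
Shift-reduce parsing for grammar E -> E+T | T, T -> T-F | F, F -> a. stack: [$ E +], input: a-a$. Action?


no handle ('E+' is not any RHS); shift 'a'
Action: shift


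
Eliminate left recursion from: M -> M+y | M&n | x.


Left-recursive alternatives: M+y, M&n; non-recursive: x
Introduce M': M -> xM', M' -> +yM' | &nM' | ε


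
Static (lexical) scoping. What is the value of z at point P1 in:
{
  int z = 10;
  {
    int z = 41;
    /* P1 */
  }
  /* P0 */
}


z declared in the same block as P1
z = 41


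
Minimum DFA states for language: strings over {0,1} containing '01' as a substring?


KMP-style automaton: 2 progress states + 1 absorbing accept = 3
Minimal DFA: 3 states


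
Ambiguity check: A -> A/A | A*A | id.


'id/id*id' has two parse trees (no precedence encoded between / and *)
Ambiguous


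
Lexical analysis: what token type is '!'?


Pattern: operator symbol
Type: OPERATOR


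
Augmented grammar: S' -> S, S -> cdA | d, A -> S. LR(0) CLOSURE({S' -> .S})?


Start: S' -> .S
For each item with dot before a nonterminal B, add B -> .γ for every B-production
Closure: [S' -> .S, S -> .cdA, S -> .d]


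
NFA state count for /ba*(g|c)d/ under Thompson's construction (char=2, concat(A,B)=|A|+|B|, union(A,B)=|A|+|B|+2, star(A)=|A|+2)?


Syntax tree has 5 char leaf(s), 1 union(s), 1 star(s)
chars contribute 5×2 = 10; each union adds +2; each star adds +2
Total: 10 + 2 + 2 = 14 states


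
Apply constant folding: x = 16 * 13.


16 * 13 = 208 at compile time
Optimized: x = 208


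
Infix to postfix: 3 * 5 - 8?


Left to right (same or higher precedence on left)
Postfix: 3 5 * 8 -


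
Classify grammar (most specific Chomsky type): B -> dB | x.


Right-linear: every RHS is a terminal or a terminal followed by one nonterminal
Classification: Type 3 (Regular)


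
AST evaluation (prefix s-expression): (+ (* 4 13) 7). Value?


Evaluate inner: (* 4 13) = 52
Evaluate root: (+ 52 7) = 59
Result: 59


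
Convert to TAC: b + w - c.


Break into single-operator statements:
t1 = b + w
t2 = t1 - c


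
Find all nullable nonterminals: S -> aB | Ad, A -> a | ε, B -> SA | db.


A nonterminal is nullable iff some alternative derives ε (directly, or every symbol in it is nullable)
Nullable: {A}


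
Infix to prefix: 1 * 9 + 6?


left-to-right (same/higher precedence on left): tree is (+ (* 1 9) 6)
Prefix: + * 1 9 6


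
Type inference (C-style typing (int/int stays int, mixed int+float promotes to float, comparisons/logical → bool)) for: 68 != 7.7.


Operand types: int != float
Rule: comparison yields bool
Result type: bool


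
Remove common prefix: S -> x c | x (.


Common prefix: 'x'
Factored: S -> x S', S' -> c | (


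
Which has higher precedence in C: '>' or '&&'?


'>' is relational (level 7); '&&' is logical AND (level 2)
Higher level binds tighter
'>' has higher precedence than '&&'


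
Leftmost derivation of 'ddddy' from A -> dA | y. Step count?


Derivation: A => dA => ddA => dddA => ddddA => ddddy
Steps: 5


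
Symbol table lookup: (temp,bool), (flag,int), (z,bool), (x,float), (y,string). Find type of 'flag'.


Lookup 'flag' → type int


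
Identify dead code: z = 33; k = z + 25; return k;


z is read by k's definition; k is returned
No dead code


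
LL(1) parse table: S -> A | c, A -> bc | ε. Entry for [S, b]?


For [S, b]: 'b' ∈ FIRST(A)
Entry: S -> A


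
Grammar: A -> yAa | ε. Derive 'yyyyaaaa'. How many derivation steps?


Derivation: A => yAa => yyAaa => yyyAaaa => yyyyAaaaa => yyyyaaaa
Steps: 5


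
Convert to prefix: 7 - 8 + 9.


left-to-right (same/higher precedence on left): tree is (+ (- 7 8) 9)
Prefix: + - 7 8 9


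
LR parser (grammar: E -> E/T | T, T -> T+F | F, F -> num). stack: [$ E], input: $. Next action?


start symbol E on stack, input exhausted
Action: accept


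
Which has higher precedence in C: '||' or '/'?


'/' is multiplicative (level 10); '||' is logical OR (level 1)
Higher level binds tighter
'/' has higher precedence than '||'


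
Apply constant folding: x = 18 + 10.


18 + 10 = 28 at compile time
Optimized: x = 28


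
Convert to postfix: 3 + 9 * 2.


* has higher precedence, evaluate 9*2 first
Postfix: 3 9 2 * +


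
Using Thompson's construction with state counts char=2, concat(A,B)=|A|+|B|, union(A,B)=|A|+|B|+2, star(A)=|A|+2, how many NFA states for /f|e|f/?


Syntax tree has 3 char leaf(s), 2 union(s), 0 star(s)
chars contribute 3×2 = 6; each union adds +2; each star adds +2
Total: 6 + 4 + 0 = 10 states


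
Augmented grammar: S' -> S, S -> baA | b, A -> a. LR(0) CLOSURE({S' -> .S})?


Start: S' -> .S
For each item with dot before a nonterminal B, add B -> .γ for every B-production
Closure: [S' -> .S, S -> .baA, S -> .b]


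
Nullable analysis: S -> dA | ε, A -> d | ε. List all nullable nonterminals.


A nonterminal is nullable iff some alternative derives ε (directly, or every symbol in it is nullable)
Nullable: {A, S}


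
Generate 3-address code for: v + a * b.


Break into single-operator statements:
t1 = a * b
t2 = v + t1


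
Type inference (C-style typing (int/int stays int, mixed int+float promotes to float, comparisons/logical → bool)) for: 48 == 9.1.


Operand types: int == float
Rule: comparison yields bool
Result type: bool


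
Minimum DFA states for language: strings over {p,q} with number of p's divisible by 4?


Track (count of p) mod 4: states 0..3, accept at 0
Minimal DFA: 4 states


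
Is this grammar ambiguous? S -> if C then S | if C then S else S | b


dangling else: 'if C then if C then b else b' parses two ways
Ambiguous


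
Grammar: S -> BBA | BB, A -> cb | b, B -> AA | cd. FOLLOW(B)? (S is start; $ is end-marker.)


$ ∈ FOLLOW(S). For each A -> αBβ: add FIRST(β)\{ε} to FOLLOW(B); if β nullable, add FOLLOW(A).
FOLLOW(B) = {$, b, c}


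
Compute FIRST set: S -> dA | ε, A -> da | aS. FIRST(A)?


Per alternative of A: FIRST(da) = {d}; FIRST(aS) = {a}
FIRST(A) = {a, d}


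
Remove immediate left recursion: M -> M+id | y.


Left-recursive alternatives: M+id; non-recursive: y
Introduce M': M -> yM', M' -> +idM' | ε


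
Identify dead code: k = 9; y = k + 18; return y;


k is read by y's definition; y is returned
No dead code


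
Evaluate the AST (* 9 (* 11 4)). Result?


Evaluate inner: (* 11 4) = 44
Evaluate root: (* 9 44) = 396
Result: 396


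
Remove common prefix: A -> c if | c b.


Common prefix: 'c'
Factored: A -> c A', A' -> if | b


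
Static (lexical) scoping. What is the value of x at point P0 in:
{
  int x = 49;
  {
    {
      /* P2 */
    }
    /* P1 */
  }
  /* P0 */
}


x declared in the same block as P0
x = 49


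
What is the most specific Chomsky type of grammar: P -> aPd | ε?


Single nonterminal LHS, but a^n d^n is not regular
Classification: Type 2 (Context-Free)


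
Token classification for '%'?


Pattern: operator symbol
Type: OPERATOR


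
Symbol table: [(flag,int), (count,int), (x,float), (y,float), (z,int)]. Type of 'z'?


Lookup 'z' → type int


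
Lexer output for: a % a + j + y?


Scan left to right, longest-match per lexeme
Tokens: ID(a), OP(%), ID(a), OP(+), ID(j), OP(+), ID(y)


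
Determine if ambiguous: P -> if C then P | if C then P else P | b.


dangling else: 'if C then if C then b else b' parses two ways
Ambiguous


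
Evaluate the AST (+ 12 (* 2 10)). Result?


Evaluate inner: (* 2 10) = 20
Evaluate root: (+ 12 20) = 32
Result: 32


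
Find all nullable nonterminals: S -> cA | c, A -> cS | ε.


A nonterminal is nullable iff some alternative derives ε (directly, or every symbol in it is nullable)
Nullable: {A}


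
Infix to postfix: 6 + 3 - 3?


Left to right (same or higher precedence on left)
Postfix: 6 3 + 3 -


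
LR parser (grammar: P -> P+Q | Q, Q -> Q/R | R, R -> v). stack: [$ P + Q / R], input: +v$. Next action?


handle 'Q/R' on top
Action: reduce (Q -> Q/R)


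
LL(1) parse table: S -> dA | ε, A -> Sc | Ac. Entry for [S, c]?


For [S, c]: ε is nullable and 'c' ∈ FOLLOW(S)
Entry: S -> ε


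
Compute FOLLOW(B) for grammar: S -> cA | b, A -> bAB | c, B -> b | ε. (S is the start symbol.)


$ ∈ FOLLOW(S). For each A -> αBβ: add FIRST(β)\{ε} to FOLLOW(B); if β nullable, add FOLLOW(A).
FOLLOW(B) = {$, b}


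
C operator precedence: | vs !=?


'!=' is equality (level 6); '|' is bitwise OR (level 3)
Higher level binds tighter
'!=' has higher precedence than '|'


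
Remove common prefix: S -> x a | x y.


Common prefix: 'x'
Factored: S -> x S', S' -> a | y


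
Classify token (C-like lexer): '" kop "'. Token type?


Pattern: double-quoted sequence
Type: STRING_LITERAL


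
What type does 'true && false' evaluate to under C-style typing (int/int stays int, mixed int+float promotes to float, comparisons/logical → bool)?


Operand types: bool && bool
Rule: logical operators take bool operands and yield bool
Result type: bool


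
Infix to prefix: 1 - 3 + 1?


left-to-right (same/higher precedence on left): tree is (+ (- 1 3) 1)
Prefix: + - 1 3 1


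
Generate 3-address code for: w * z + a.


Break into single-operator statements:
t1 = w * z
t2 = t1 + a


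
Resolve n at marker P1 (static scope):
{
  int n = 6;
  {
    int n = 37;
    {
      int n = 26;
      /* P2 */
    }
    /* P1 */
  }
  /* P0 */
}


n declared in the same block as P1
n = 37


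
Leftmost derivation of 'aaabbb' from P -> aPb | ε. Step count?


Derivation: P => aPb => aaPbb => aaaPbbb => aaabbb
Steps: 4


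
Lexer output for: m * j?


Scan left to right, longest-match per lexeme
Tokens: ID(m), OP(*), ID(j)


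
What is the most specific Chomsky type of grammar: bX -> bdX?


LHS has context (more than one symbol) and |LHS| ≤ |RHS|
Classification: Type 1 (Context-Sensitive)


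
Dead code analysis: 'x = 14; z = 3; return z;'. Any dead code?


x is assigned but never read
Dead: 'x = 14'


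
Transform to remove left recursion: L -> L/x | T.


Left-recursive alternatives: L/x; non-recursive: T
Introduce L': L -> TL', L' -> /xL' | ε


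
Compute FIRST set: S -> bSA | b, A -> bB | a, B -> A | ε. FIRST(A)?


Per alternative of A: FIRST(bB) = {b}; FIRST(a) = {a}
FIRST(A) = {a, b}


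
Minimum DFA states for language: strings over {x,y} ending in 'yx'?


Track the longest suffix of input matching a prefix of 'yx': 3 classes (prefixes of length 0..2)
Minimal DFA: 3 states


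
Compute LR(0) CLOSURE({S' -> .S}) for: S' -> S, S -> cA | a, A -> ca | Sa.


Start: S' -> .S
For each item with dot before a nonterminal B, add B -> .γ for every B-production
Closure: [S' -> .S, S -> .cA, S -> .a]


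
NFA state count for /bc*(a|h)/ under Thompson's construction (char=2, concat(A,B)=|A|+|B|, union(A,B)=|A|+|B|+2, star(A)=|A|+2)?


Syntax tree has 4 char leaf(s), 1 union(s), 1 star(s)
chars contribute 4×2 = 8; each union adds +2; each star adds +2
Total: 8 + 2 + 2 = 12 states


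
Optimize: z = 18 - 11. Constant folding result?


18 - 11 = 7 at compile time
Optimized: z = 7


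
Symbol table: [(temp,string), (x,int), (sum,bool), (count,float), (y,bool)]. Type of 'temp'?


Lookup 'temp' → type string


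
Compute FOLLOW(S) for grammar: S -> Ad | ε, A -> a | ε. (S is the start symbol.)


$ ∈ FOLLOW(S). For each A -> αBβ: add FIRST(β)\{ε} to FOLLOW(B); if β nullable, add FOLLOW(A).
FOLLOW(S) = {$}


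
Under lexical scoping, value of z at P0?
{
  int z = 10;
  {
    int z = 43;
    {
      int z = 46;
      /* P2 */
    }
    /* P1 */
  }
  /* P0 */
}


z declared in the same block as P0
z = 10


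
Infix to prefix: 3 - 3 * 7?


'*' binds tighter: tree is (- 3 (* 3 7))
Prefix: - 3 * 3 7


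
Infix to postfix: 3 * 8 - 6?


Left to right (same or higher precedence on left)
Postfix: 3 8 * 6 -


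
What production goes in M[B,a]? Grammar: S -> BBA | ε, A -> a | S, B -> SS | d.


For [B, a]: 'a' ∈ FIRST(SS)
Entry: B -> SS


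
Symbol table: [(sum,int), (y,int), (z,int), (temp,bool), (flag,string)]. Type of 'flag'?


Lookup 'flag' → type string


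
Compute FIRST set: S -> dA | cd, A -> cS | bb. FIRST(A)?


Per alternative of A: FIRST(cS) = {c}; FIRST(bb) = {b}
FIRST(A) = {b, c}


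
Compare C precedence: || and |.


'|' is bitwise OR (level 3); '||' is logical OR (level 1)
Higher level binds tighter
'|' has higher precedence than '||'


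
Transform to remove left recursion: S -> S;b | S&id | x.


Left-recursive alternatives: S;b, S&id; non-recursive: x
Introduce S': S -> xS', S' -> ;bS' | &idS' | ε


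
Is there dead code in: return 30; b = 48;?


statement follows a return and is unreachable
Dead: 'b = 48'


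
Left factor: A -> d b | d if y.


Common prefix: 'd'
Factored: A -> d A', A' -> b | if y


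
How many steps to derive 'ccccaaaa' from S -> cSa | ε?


Derivation: S => cSa => ccSaa => cccSaaa => ccccSaaaa => ccccaaaa
Steps: 5


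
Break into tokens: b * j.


Scan left to right, longest-match per lexeme
Tokens: ID(b), OP(*), ID(j)


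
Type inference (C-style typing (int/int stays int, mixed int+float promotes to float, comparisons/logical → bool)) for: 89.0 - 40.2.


Operand types: float - float
Rule: mixed int/float promotes to float; int/int stays int
Result type: float


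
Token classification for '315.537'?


Pattern: digits with a decimal point
Type: FLOAT_LITERAL


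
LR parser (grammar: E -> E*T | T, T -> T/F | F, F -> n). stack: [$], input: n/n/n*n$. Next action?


no handle on stack; shift 'n'
Action: shift


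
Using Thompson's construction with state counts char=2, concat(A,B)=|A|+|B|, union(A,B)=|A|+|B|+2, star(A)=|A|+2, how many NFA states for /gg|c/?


Syntax tree has 3 char leaf(s), 1 union(s), 0 star(s)
chars contribute 3×2 = 6; each union adds +2; each star adds +2
Total: 6 + 2 + 0 = 8 states


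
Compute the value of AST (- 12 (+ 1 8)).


Evaluate inner: (+ 1 8) = 9
Evaluate root: (- 12 9) = 3
Result: 3


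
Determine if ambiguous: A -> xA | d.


right-linear, alternatives start with distinct terminals 'x' vs 'd': unique leftmost derivation
Unambiguous


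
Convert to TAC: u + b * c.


Break into single-operator statements:
t1 = b * c
t2 = u + t1


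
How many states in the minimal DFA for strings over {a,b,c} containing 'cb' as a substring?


KMP-style automaton: 2 progress states + 1 absorbing accept = 3
Minimal DFA: 3 states


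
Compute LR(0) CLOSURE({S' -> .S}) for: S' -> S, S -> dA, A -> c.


Start: S' -> .S
For each item with dot before a nonterminal B, add B -> .γ for every B-production
Closure: [S' -> .S, S -> .dA]


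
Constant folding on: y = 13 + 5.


13 + 5 = 18 at compile time
Optimized: y = 18


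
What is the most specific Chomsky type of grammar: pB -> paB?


LHS has context (more than one symbol) and |LHS| ≤ |RHS|
Classification: Type 1 (Context-Sensitive)


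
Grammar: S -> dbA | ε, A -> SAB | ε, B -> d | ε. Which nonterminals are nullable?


A nonterminal is nullable iff some alternative derives ε (directly, or every symbol in it is nullable)
Nullable: {A, B, S}


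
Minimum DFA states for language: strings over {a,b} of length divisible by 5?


Track length mod 5: states 0..4, accept at 0
Minimal DFA: 5 states


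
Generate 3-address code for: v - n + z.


Break into single-operator statements:
t1 = v - n
t2 = t1 + z


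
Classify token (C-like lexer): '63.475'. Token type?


Pattern: digits with a decimal point
Type: FLOAT_LITERAL


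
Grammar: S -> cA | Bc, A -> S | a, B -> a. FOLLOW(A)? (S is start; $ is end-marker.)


$ ∈ FOLLOW(S). For each A -> αBβ: add FIRST(β)\{ε} to FOLLOW(B); if β nullable, add FOLLOW(A).
FOLLOW(A) = {$}


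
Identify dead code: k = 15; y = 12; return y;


k is assigned but never read
Dead: 'k = 15'


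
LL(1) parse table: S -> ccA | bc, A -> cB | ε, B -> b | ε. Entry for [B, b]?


For [B, b]: 'b' ∈ FIRST(b)
Entry: B -> b


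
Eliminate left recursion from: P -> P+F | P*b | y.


Left-recursive alternatives: P+F, P*b; non-recursive: y
Introduce P': P -> yP', P' -> +FP' | *bP' | ε


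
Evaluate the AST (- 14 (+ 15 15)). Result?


Evaluate inner: (+ 15 15) = 30
Evaluate root: (- 14 30) = -16
Result: -16


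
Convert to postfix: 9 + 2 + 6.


Left to right (same or higher precedence on left)
Postfix: 9 2 + 6 +


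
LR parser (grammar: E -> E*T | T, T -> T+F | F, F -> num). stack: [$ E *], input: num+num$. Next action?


no handle ('E*' is not any RHS); shift 'num'
Action: shift


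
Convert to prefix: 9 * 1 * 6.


left-to-right (same/higher precedence on left): tree is (* (* 9 1) 6)
Prefix: * * 9 1 6


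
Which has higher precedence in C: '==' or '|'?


'==' is equality (level 6); '|' is bitwise OR (level 3)
Higher level binds tighter
'==' has higher precedence than '|'


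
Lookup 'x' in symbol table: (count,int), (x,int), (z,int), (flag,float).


Lookup 'x' → type int


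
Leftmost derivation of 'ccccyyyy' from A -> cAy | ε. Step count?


Derivation: A => cAy => ccAyy => cccAyyy => ccccAyyyy => ccccyyyy
Steps: 5


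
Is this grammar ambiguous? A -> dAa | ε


balanced d^n…a^n: each string has a unique parse
Unambiguous


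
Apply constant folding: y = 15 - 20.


15 - 20 = -5 at compile time
Optimized: y = -5


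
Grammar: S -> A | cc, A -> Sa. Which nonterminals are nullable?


A nonterminal is nullable iff some alternative derives ε (directly, or every symbol in it is nullable)
Nullable: {}


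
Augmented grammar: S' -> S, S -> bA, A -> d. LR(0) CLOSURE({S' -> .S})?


Start: S' -> .S
For each item with dot before a nonterminal B, add B -> .γ for every B-production
Closure: [S' -> .S, S -> .bA]


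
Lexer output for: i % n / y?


Scan left to right, longest-match per lexeme
Tokens: ID(i), OP(%), ID(n), OP(/), ID(y)


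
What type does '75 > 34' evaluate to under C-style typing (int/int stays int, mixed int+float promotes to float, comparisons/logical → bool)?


Operand types: int > int
Rule: comparison yields bool
Result type: bool


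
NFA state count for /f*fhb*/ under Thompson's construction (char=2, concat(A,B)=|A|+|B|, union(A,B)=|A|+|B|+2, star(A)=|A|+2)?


Syntax tree has 4 char leaf(s), 0 union(s), 2 star(s)
chars contribute 4×2 = 8; each union adds +2; each star adds +2
Total: 8 + 0 + 4 = 12 states


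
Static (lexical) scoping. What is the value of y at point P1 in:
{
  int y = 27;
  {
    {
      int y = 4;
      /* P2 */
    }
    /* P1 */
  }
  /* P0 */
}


P1's block does not declare y; resolves to the enclosing declaration at depth 0
y = 27


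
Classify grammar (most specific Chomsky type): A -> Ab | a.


Left-linear: every RHS is a terminal or one nonterminal followed by a terminal
Classification: Type 3 (Regular)


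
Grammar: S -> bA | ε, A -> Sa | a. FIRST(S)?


Per alternative of S: FIRST(bA) = {b}; FIRST(ε) = {ε}
FIRST(S) = {b, ε}


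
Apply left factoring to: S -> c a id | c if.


Common prefix: 'c'
Factored: S -> c S', S' -> a id | if


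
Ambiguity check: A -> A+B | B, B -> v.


precedence layered via separate nonterminal B: deterministic
Unambiguous


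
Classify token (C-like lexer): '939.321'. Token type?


Pattern: digits with a decimal point
Type: FLOAT_LITERAL


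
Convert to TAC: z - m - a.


Break into single-operator statements:
t1 = z - m
t2 = t1 - a


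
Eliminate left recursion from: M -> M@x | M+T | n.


Left-recursive alternatives: M@x, M+T; non-recursive: n
Introduce M': M -> nM', M' -> @xM' | +TM' | ε


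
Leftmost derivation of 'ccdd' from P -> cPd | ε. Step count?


Derivation: P => cPd => ccPdd => ccdd
Steps: 3


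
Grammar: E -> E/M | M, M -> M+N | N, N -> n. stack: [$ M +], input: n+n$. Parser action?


no handle; shift 'n'
Action: shift


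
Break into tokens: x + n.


Scan left to right, longest-match per lexeme
Tokens: ID(x), OP(+), ID(n)


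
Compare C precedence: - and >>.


'-' is additive (level 9); '>>' is shift (level 8)
Higher level binds tighter
'-' has higher precedence than '>>'


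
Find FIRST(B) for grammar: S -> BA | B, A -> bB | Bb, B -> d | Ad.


Per alternative of B: FIRST(d) = {d}; FIRST(Ad) = {b, d}
FIRST(B) = {b, d}


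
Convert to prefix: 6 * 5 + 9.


left-to-right (same/higher precedence on left): tree is (+ (* 6 5) 9)
Prefix: + * 6 5 9


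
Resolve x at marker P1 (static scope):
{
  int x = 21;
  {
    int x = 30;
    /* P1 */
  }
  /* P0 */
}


x declared in the same block as P1
x = 30


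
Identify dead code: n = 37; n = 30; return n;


first assignment to n is overwritten before any read
Dead: 'n = 37'


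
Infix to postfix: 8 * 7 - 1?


Left to right (same or higher precedence on left)
Postfix: 8 7 * 1 -


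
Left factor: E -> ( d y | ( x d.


Common prefix: '('
Factored: E -> ( E', E' -> d y | x d


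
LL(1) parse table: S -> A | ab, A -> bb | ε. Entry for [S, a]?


For [S, a]: 'a' ∈ FIRST(ab)
Entry: S -> ab


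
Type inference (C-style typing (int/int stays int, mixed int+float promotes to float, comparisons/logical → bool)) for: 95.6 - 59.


Operand types: float - int
Rule: mixed int/float promotes to float; int/int stays int
Result type: float


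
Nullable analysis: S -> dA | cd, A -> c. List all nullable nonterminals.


A nonterminal is nullable iff some alternative derives ε (directly, or every symbol in it is nullable)
Nullable: {}


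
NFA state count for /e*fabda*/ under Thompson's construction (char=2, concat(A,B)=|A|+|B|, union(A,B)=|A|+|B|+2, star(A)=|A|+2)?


Syntax tree has 6 char leaf(s), 0 union(s), 2 star(s)
chars contribute 6×2 = 12; each union adds +2; each star adds +2
Total: 12 + 0 + 4 = 16 states


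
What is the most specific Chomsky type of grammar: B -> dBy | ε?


Single nonterminal LHS, but d^n y^n is not regular
Classification: Type 2 (Context-Free)


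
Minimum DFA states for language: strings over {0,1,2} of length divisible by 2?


Track length mod 2: states 0..1, accept at 0
Minimal DFA: 2 states


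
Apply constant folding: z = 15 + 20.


15 + 20 = 35 at compile time
Optimized: z = 35


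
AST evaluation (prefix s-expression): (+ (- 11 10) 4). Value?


Evaluate inner: (- 11 10) = 1
Evaluate root: (+ 1 4) = 5
Result: 5


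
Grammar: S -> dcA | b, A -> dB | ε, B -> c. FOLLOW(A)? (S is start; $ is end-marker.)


$ ∈ FOLLOW(S). For each A -> αBβ: add FIRST(β)\{ε} to FOLLOW(B); if β nullable, add FOLLOW(A).
FOLLOW(A) = {$}


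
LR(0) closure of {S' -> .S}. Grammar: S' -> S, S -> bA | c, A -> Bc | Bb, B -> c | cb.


Start: S' -> .S
For each item with dot before a nonterminal B, add B -> .γ for every B-production
Closure: [S' -> .S, S -> .bA, S -> .c]


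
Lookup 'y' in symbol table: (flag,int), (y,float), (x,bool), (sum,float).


Lookup 'y' → type float


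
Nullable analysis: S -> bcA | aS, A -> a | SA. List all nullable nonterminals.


A nonterminal is nullable iff some alternative derives ε (directly, or every symbol in it is nullable)
Nullable: {}


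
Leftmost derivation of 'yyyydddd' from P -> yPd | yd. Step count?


Derivation: P => yPd => yyPdd => yyyPddd => yyyydddd
Steps: 4


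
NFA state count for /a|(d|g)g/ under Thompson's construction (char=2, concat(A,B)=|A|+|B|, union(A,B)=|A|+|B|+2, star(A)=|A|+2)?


Syntax tree has 4 char leaf(s), 2 union(s), 0 star(s)
chars contribute 4×2 = 8; each union adds +2; each star adds +2
Total: 8 + 4 + 0 = 12 states


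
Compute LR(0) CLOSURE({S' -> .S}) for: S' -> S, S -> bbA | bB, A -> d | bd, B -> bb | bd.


Start: S' -> .S
For each item with dot before a nonterminal B, add B -> .γ for every B-production
Closure: [S' -> .S, S -> .bbA, S -> .bB]


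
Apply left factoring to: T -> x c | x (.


Common prefix: 'x'
Factored: T -> x T', T' -> c | (


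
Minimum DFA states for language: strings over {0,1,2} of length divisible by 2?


Track length mod 2: states 0..1, accept at 0
Minimal DFA: 2 states


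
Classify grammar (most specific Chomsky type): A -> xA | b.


Right-linear: every RHS is a terminal or a terminal followed by one nonterminal
Classification: Type 3 (Regular)


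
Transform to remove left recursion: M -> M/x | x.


Left-recursive alternatives: M/x; non-recursive: x
Introduce M': M -> xM', M' -> /xM' | ε


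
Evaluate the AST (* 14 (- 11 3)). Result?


Evaluate inner: (- 11 3) = 8
Evaluate root: (* 14 8) = 112
Result: 112


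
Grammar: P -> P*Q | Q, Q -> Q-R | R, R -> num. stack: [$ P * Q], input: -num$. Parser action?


'-' can extend Q; shift to build Q -> Q-R
Action: shift


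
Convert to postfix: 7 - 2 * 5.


* has higher precedence, evaluate 2*5 first
Postfix: 7 2 5 * -


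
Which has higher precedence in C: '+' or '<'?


'+' is additive (level 9); '<' is relational (level 7)
Higher level binds tighter
'+' has higher precedence than '<'


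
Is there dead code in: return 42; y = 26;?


statement follows a return and is unreachable
Dead: 'y = 26'


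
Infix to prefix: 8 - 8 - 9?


left-to-right (same/higher precedence on left): tree is (- (- 8 8) 9)
Prefix: - - 8 8 9


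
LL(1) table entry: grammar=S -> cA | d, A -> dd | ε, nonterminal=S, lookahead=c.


For [S, c]: 'c' ∈ FIRST(cA)
Entry: S -> cA


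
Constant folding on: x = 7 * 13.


7 * 13 = 91 at compile time
Optimized: x = 91


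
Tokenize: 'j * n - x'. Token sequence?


Scan left to right, longest-match per lexeme
Tokens: ID(j), OP(*), ID(n), OP(-), ID(x)


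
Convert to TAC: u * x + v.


Break into single-operator statements:
t1 = u * x
t2 = t1 + v


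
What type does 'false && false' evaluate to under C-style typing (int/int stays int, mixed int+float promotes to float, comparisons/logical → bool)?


Operand types: bool && bool
Rule: logical operators take bool operands and yield bool
Result type: bool


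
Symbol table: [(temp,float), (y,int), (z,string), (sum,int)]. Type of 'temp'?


Lookup 'temp' → type float


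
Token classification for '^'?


Pattern: operator symbol
Type: OPERATOR


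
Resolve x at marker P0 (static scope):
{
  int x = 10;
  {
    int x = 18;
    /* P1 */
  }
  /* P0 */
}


x declared in the same block as P0
x = 10


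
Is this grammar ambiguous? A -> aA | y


right-linear, alternatives start with distinct terminals 'a' vs 'y': unique leftmost derivation
Unambiguous


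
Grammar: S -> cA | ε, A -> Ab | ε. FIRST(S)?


Per alternative of S: FIRST(cA) = {c}; FIRST(ε) = {ε}
FIRST(S) = {c, ε}


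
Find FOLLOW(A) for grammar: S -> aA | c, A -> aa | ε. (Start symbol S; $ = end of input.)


$ ∈ FOLLOW(S). For each A -> αBβ: add FIRST(β)\{ε} to FOLLOW(B); if β nullable, add FOLLOW(A).
FOLLOW(A) = {$}


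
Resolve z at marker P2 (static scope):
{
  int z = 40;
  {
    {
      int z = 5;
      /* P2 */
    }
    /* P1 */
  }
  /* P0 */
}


z declared in the same block as P2
z = 5


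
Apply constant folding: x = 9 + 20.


9 + 20 = 29 at compile time
Optimized: x = 29


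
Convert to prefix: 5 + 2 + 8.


left-to-right (same/higher precedence on left): tree is (+ (+ 5 2) 8)
Prefix: + + 5 2 8


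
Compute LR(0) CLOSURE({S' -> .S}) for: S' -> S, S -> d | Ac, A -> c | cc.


Start: S' -> .S
For each item with dot before a nonterminal B, add B -> .γ for every B-production
Closure: [S' -> .S, S -> .d, S -> .Ac, A -> .c, A -> .cc]


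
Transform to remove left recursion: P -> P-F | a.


Left-recursive alternatives: P-F; non-recursive: a
Introduce P': P -> aP', P' -> -FP' | ε


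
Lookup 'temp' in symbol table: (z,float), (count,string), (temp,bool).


Lookup 'temp' → type bool


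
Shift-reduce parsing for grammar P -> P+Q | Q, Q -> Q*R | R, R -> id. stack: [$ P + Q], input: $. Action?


handle 'P+Q' on top; lookahead ∈ FOLLOW(P) = {+, $}
Action: reduce (P -> P+Q)


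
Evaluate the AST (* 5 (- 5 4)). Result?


Evaluate inner: (- 5 4) = 1
Evaluate root: (* 5 1) = 5
Result: 5


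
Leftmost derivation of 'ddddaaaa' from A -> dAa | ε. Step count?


Derivation: A => dAa => ddAaa => dddAaaa => ddddAaaaa => ddddaaaa
Steps: 5


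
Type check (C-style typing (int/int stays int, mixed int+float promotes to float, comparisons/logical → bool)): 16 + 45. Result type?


Operand types: int + int
Rule: mixed int/float promotes to float; int/int stays int
Result type: int


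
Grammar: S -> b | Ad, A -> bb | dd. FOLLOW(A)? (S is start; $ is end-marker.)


$ ∈ FOLLOW(S). For each A -> αBβ: add FIRST(β)\{ε} to FOLLOW(B); if β nullable, add FOLLOW(A).
FOLLOW(A) = {d}


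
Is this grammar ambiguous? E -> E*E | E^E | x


'x*x^x' has two parse trees (no precedence encoded between * and ^)
Ambiguous


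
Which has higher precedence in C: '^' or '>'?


'>' is relational (level 7); '^' is bitwise XOR (level 4)
Higher level binds tighter
'>' has higher precedence than '^'


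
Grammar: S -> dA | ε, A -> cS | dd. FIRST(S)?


Per alternative of S: FIRST(dA) = {d}; FIRST(ε) = {ε}
FIRST(S) = {d, ε}


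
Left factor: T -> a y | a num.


Common prefix: 'a'
Factored: T -> a T', T' -> y | num


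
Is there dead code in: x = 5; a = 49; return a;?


x is assigned but never read
Dead: 'x = 5'


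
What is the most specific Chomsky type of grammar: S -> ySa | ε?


Single nonterminal LHS, but y^n a^n is not regular
Classification: Type 2 (Context-Free)


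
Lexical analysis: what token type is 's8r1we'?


Pattern: letter/underscore followed by alphanumerics, not a keyword
Type: IDENTIFIER


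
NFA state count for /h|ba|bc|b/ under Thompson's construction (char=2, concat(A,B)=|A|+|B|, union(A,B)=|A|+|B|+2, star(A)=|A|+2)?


Syntax tree has 6 char leaf(s), 3 union(s), 0 star(s)
chars contribute 6×2 = 12; each union adds +2; each star adds +2
Total: 12 + 6 + 0 = 18 states


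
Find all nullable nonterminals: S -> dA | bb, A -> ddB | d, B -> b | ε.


A nonterminal is nullable iff some alternative derives ε (directly, or every symbol in it is nullable)
Nullable: {B}


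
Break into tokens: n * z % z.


Scan left to right, longest-match per lexeme
Tokens: ID(n), OP(*), ID(z), OP(%), ID(z)


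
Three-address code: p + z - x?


Break into single-operator statements:
t1 = p + z
t2 = t1 - x


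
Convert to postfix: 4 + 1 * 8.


* has higher precedence, evaluate 1*8 first
Postfix: 4 1 8 * +
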